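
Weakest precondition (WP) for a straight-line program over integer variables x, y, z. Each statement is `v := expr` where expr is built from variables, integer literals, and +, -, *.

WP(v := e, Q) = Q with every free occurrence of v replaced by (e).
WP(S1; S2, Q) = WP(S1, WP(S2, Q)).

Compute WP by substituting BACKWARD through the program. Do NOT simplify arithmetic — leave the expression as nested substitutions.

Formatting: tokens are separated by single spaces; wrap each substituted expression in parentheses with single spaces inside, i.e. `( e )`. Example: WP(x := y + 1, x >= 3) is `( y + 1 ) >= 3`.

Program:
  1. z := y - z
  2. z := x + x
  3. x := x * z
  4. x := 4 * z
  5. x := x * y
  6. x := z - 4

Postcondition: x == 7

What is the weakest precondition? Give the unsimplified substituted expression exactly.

Answer: ( ( x + x ) - 4 ) == 7

Derivation:
post: x == 7
stmt 6: x := z - 4  -- replace 1 occurrence(s) of x with (z - 4)
  => ( z - 4 ) == 7
stmt 5: x := x * y  -- replace 0 occurrence(s) of x with (x * y)
  => ( z - 4 ) == 7
stmt 4: x := 4 * z  -- replace 0 occurrence(s) of x with (4 * z)
  => ( z - 4 ) == 7
stmt 3: x := x * z  -- replace 0 occurrence(s) of x with (x * z)
  => ( z - 4 ) == 7
stmt 2: z := x + x  -- replace 1 occurrence(s) of z with (x + x)
  => ( ( x + x ) - 4 ) == 7
stmt 1: z := y - z  -- replace 0 occurrence(s) of z with (y - z)
  => ( ( x + x ) - 4 ) == 7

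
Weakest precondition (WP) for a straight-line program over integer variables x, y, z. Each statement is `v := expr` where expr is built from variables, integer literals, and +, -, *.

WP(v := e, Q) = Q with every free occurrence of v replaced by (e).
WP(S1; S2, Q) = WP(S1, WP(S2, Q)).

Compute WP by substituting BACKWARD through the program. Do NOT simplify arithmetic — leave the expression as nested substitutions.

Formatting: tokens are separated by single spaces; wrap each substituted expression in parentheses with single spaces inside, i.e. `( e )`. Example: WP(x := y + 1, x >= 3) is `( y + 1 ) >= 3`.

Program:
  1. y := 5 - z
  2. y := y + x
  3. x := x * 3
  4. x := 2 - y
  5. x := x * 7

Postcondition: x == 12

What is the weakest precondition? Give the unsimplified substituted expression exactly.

post: x == 12
stmt 5: x := x * 7  -- replace 1 occurrence(s) of x with (x * 7)
  => ( x * 7 ) == 12
stmt 4: x := 2 - y  -- replace 1 occurrence(s) of x with (2 - y)
  => ( ( 2 - y ) * 7 ) == 12
stmt 3: x := x * 3  -- replace 0 occurrence(s) of x with (x * 3)
  => ( ( 2 - y ) * 7 ) == 12
stmt 2: y := y + x  -- replace 1 occurrence(s) of y with (y + x)
  => ( ( 2 - ( y + x ) ) * 7 ) == 12
stmt 1: y := 5 - z  -- replace 1 occurrence(s) of y with (5 - z)
  => ( ( 2 - ( ( 5 - z ) + x ) ) * 7 ) == 12

Answer: ( ( 2 - ( ( 5 - z ) + x ) ) * 7 ) == 12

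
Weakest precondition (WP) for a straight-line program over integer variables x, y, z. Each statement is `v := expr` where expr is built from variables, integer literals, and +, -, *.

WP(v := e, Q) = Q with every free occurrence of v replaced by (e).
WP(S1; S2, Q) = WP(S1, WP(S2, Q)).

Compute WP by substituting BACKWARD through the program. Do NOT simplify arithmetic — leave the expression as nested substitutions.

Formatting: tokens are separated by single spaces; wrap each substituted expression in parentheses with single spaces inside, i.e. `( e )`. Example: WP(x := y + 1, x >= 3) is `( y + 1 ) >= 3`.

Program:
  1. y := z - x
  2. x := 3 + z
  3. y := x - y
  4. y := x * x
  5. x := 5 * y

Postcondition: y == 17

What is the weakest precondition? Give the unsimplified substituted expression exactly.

Answer: ( ( 3 + z ) * ( 3 + z ) ) == 17

Derivation:
post: y == 17
stmt 5: x := 5 * y  -- replace 0 occurrence(s) of x with (5 * y)
  => y == 17
stmt 4: y := x * x  -- replace 1 occurrence(s) of y with (x * x)
  => ( x * x ) == 17
stmt 3: y := x - y  -- replace 0 occurrence(s) of y with (x - y)
  => ( x * x ) == 17
stmt 2: x := 3 + z  -- replace 2 occurrence(s) of x with (3 + z)
  => ( ( 3 + z ) * ( 3 + z ) ) == 17
stmt 1: y := z - x  -- replace 0 occurrence(s) of y with (z - x)
  => ( ( 3 + z ) * ( 3 + z ) ) == 17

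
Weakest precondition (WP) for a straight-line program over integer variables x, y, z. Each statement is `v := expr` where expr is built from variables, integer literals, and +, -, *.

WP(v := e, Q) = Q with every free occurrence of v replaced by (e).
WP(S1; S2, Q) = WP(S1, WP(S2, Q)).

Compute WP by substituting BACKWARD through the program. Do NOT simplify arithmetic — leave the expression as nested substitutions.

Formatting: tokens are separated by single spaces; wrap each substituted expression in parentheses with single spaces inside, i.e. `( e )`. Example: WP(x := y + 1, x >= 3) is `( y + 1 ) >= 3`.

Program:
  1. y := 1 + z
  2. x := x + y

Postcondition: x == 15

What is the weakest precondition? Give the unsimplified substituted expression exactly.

post: x == 15
stmt 2: x := x + y  -- replace 1 occurrence(s) of x with (x + y)
  => ( x + y ) == 15
stmt 1: y := 1 + z  -- replace 1 occurrence(s) of y with (1 + z)
  => ( x + ( 1 + z ) ) == 15

Answer: ( x + ( 1 + z ) ) == 15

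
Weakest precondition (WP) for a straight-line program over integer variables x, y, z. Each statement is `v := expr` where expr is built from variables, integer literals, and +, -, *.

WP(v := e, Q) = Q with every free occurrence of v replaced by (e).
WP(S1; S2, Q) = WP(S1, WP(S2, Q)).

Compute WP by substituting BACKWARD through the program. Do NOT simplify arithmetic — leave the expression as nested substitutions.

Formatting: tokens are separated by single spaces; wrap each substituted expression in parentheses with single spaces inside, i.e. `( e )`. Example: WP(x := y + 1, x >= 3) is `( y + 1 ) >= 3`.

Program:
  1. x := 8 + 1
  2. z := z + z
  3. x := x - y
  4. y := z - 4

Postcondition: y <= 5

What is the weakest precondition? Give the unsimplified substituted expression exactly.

post: y <= 5
stmt 4: y := z - 4  -- replace 1 occurrence(s) of y with (z - 4)
  => ( z - 4 ) <= 5
stmt 3: x := x - y  -- replace 0 occurrence(s) of x with (x - y)
  => ( z - 4 ) <= 5
stmt 2: z := z + z  -- replace 1 occurrence(s) of z with (z + z)
  => ( ( z + z ) - 4 ) <= 5
stmt 1: x := 8 + 1  -- replace 0 occurrence(s) of x with (8 + 1)
  => ( ( z + z ) - 4 ) <= 5

Answer: ( ( z + z ) - 4 ) <= 5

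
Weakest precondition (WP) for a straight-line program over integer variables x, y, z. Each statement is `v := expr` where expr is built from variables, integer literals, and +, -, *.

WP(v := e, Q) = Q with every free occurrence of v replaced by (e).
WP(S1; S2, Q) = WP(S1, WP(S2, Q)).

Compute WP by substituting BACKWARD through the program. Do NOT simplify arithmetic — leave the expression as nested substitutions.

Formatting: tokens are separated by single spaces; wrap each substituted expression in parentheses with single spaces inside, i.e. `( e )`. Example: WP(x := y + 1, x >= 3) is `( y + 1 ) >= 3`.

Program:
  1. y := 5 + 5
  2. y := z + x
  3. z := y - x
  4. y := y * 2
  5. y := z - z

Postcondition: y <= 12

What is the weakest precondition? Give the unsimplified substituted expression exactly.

post: y <= 12
stmt 5: y := z - z  -- replace 1 occurrence(s) of y with (z - z)
  => ( z - z ) <= 12
stmt 4: y := y * 2  -- replace 0 occurrence(s) of y with (y * 2)
  => ( z - z ) <= 12
stmt 3: z := y - x  -- replace 2 occurrence(s) of z with (y - x)
  => ( ( y - x ) - ( y - x ) ) <= 12
stmt 2: y := z + x  -- replace 2 occurrence(s) of y with (z + x)
  => ( ( ( z + x ) - x ) - ( ( z + x ) - x ) ) <= 12
stmt 1: y := 5 + 5  -- replace 0 occurrence(s) of y with (5 + 5)
  => ( ( ( z + x ) - x ) - ( ( z + x ) - x ) ) <= 12

Answer: ( ( ( z + x ) - x ) - ( ( z + x ) - x ) ) <= 12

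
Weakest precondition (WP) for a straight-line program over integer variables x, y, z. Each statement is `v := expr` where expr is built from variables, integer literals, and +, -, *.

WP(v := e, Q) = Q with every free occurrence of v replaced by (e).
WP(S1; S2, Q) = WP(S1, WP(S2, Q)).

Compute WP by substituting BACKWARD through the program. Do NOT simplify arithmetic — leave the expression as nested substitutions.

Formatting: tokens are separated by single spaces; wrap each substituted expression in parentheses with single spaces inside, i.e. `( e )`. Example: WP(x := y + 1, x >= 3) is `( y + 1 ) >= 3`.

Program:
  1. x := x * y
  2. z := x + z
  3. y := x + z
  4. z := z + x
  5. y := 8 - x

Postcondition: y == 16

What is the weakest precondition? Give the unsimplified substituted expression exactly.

Answer: ( 8 - ( x * y ) ) == 16

Derivation:
post: y == 16
stmt 5: y := 8 - x  -- replace 1 occurrence(s) of y with (8 - x)
  => ( 8 - x ) == 16
stmt 4: z := z + x  -- replace 0 occurrence(s) of z with (z + x)
  => ( 8 - x ) == 16
stmt 3: y := x + z  -- replace 0 occurrence(s) of y with (x + z)
  => ( 8 - x ) == 16
stmt 2: z := x + z  -- replace 0 occurrence(s) of z with (x + z)
  => ( 8 - x ) == 16
stmt 1: x := x * y  -- replace 1 occurrence(s) of x with (x * y)
  => ( 8 - ( x * y ) ) == 16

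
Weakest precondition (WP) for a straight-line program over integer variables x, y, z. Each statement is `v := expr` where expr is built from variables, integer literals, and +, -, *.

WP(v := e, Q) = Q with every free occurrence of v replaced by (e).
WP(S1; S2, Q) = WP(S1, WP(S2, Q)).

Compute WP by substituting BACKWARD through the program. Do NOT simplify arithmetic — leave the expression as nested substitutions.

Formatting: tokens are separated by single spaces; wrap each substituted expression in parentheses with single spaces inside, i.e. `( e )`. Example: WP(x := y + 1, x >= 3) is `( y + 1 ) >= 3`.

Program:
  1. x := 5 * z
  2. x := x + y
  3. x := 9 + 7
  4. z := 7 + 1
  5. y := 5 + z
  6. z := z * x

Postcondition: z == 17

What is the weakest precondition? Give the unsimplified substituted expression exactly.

Answer: ( ( 7 + 1 ) * ( 9 + 7 ) ) == 17

Derivation:
post: z == 17
stmt 6: z := z * x  -- replace 1 occurrence(s) of z with (z * x)
  => ( z * x ) == 17
stmt 5: y := 5 + z  -- replace 0 occurrence(s) of y with (5 + z)
  => ( z * x ) == 17
stmt 4: z := 7 + 1  -- replace 1 occurrence(s) of z with (7 + 1)
  => ( ( 7 + 1 ) * x ) == 17
stmt 3: x := 9 + 7  -- replace 1 occurrence(s) of x with (9 + 7)
  => ( ( 7 + 1 ) * ( 9 + 7 ) ) == 17
stmt 2: x := x + y  -- replace 0 occurrence(s) of x with (x + y)
  => ( ( 7 + 1 ) * ( 9 + 7 ) ) == 17
stmt 1: x := 5 * z  -- replace 0 occurrence(s) of x with (5 * z)
  => ( ( 7 + 1 ) * ( 9 + 7 ) ) == 17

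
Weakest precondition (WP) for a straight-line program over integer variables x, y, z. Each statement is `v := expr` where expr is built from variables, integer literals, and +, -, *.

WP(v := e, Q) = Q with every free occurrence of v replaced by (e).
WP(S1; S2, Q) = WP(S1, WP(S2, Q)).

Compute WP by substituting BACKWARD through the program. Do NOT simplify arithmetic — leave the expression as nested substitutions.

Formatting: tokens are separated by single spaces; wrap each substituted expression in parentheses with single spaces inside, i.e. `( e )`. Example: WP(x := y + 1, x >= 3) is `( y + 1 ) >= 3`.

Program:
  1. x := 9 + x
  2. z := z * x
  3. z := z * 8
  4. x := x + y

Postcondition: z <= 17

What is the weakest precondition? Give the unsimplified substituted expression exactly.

Answer: ( ( z * ( 9 + x ) ) * 8 ) <= 17

Derivation:
post: z <= 17
stmt 4: x := x + y  -- replace 0 occurrence(s) of x with (x + y)
  => z <= 17
stmt 3: z := z * 8  -- replace 1 occurrence(s) of z with (z * 8)
  => ( z * 8 ) <= 17
stmt 2: z := z * x  -- replace 1 occurrence(s) of z with (z * x)
  => ( ( z * x ) * 8 ) <= 17
stmt 1: x := 9 + x  -- replace 1 occurrence(s) of x with (9 + x)
  => ( ( z * ( 9 + x ) ) * 8 ) <= 17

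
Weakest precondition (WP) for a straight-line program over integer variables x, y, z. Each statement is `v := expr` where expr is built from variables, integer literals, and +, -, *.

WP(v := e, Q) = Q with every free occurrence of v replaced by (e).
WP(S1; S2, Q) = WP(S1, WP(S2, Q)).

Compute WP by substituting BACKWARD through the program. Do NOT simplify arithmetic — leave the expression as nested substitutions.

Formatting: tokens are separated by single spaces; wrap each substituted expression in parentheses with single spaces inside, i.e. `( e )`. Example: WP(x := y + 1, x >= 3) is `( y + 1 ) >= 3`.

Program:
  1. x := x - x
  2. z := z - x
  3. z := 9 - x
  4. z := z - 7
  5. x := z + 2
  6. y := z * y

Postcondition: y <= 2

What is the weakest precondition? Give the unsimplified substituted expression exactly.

Answer: ( ( ( 9 - ( x - x ) ) - 7 ) * y ) <= 2

Derivation:
post: y <= 2
stmt 6: y := z * y  -- replace 1 occurrence(s) of y with (z * y)
  => ( z * y ) <= 2
stmt 5: x := z + 2  -- replace 0 occurrence(s) of x with (z + 2)
  => ( z * y ) <= 2
stmt 4: z := z - 7  -- replace 1 occurrence(s) of z with (z - 7)
  => ( ( z - 7 ) * y ) <= 2
stmt 3: z := 9 - x  -- replace 1 occurrence(s) of z with (9 - x)
  => ( ( ( 9 - x ) - 7 ) * y ) <= 2
stmt 2: z := z - x  -- replace 0 occurrence(s) of z with (z - x)
  => ( ( ( 9 - x ) - 7 ) * y ) <= 2
stmt 1: x := x - x  -- replace 1 occurrence(s) of x with (x - x)
  => ( ( ( 9 - ( x - x ) ) - 7 ) * y ) <= 2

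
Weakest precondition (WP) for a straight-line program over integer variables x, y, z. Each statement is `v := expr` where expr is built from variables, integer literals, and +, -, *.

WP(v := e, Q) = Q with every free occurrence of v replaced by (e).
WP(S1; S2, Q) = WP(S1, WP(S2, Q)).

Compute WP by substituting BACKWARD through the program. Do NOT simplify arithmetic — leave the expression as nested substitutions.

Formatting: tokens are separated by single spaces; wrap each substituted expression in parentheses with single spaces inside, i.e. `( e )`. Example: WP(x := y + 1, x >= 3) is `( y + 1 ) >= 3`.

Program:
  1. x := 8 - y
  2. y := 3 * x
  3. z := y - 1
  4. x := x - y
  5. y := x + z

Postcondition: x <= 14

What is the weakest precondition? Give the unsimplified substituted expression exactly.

post: x <= 14
stmt 5: y := x + z  -- replace 0 occurrence(s) of y with (x + z)
  => x <= 14
stmt 4: x := x - y  -- replace 1 occurrence(s) of x with (x - y)
  => ( x - y ) <= 14
stmt 3: z := y - 1  -- replace 0 occurrence(s) of z with (y - 1)
  => ( x - y ) <= 14
stmt 2: y := 3 * x  -- replace 1 occurrence(s) of y with (3 * x)
  => ( x - ( 3 * x ) ) <= 14
stmt 1: x := 8 - y  -- replace 2 occurrence(s) of x with (8 - y)
  => ( ( 8 - y ) - ( 3 * ( 8 - y ) ) ) <= 14

Answer: ( ( 8 - y ) - ( 3 * ( 8 - y ) ) ) <= 14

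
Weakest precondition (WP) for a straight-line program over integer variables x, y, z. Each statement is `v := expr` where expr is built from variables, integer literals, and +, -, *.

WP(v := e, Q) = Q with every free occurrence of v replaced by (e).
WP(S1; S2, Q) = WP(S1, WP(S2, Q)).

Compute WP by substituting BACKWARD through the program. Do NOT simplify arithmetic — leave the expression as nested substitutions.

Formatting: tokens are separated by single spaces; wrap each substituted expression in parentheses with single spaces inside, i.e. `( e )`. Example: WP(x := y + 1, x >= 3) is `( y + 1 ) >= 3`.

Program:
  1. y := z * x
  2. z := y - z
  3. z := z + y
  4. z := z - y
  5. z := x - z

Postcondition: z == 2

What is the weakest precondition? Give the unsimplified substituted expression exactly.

post: z == 2
stmt 5: z := x - z  -- replace 1 occurrence(s) of z with (x - z)
  => ( x - z ) == 2
stmt 4: z := z - y  -- replace 1 occurrence(s) of z with (z - y)
  => ( x - ( z - y ) ) == 2
stmt 3: z := z + y  -- replace 1 occurrence(s) of z with (z + y)
  => ( x - ( ( z + y ) - y ) ) == 2
stmt 2: z := y - z  -- replace 1 occurrence(s) of z with (y - z)
  => ( x - ( ( ( y - z ) + y ) - y ) ) == 2
stmt 1: y := z * x  -- replace 3 occurrence(s) of y with (z * x)
  => ( x - ( ( ( ( z * x ) - z ) + ( z * x ) ) - ( z * x ) ) ) == 2

Answer: ( x - ( ( ( ( z * x ) - z ) + ( z * x ) ) - ( z * x ) ) ) == 2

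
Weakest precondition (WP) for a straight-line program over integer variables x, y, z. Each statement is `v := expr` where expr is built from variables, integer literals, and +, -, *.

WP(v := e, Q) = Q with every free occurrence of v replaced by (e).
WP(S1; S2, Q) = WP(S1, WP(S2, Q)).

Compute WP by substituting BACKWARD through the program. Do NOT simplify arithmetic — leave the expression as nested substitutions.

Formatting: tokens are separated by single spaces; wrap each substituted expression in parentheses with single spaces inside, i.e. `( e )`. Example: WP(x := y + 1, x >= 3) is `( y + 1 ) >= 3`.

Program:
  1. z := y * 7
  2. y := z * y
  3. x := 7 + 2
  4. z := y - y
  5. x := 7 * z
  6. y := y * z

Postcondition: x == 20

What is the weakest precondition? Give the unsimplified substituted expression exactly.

Answer: ( 7 * ( ( ( y * 7 ) * y ) - ( ( y * 7 ) * y ) ) ) == 20

Derivation:
post: x == 20
stmt 6: y := y * z  -- replace 0 occurrence(s) of y with (y * z)
  => x == 20
stmt 5: x := 7 * z  -- replace 1 occurrence(s) of x with (7 * z)
  => ( 7 * z ) == 20
stmt 4: z := y - y  -- replace 1 occurrence(s) of z with (y - y)
  => ( 7 * ( y - y ) ) == 20
stmt 3: x := 7 + 2  -- replace 0 occurrence(s) of x with (7 + 2)
  => ( 7 * ( y - y ) ) == 20
stmt 2: y := z * y  -- replace 2 occurrence(s) of y with (z * y)
  => ( 7 * ( ( z * y ) - ( z * y ) ) ) == 20
stmt 1: z := y * 7  -- replace 2 occurrence(s) of z with (y * 7)
  => ( 7 * ( ( ( y * 7 ) * y ) - ( ( y * 7 ) * y ) ) ) == 20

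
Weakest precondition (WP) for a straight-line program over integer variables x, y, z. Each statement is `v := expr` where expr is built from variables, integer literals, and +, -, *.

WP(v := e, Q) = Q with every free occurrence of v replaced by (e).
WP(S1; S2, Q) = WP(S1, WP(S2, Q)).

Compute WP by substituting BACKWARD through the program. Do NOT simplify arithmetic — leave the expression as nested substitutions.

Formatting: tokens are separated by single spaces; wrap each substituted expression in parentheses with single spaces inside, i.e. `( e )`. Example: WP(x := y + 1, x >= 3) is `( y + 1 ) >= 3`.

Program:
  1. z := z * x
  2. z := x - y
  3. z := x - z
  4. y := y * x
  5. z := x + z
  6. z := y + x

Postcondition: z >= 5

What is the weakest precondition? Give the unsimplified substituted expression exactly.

post: z >= 5
stmt 6: z := y + x  -- replace 1 occurrence(s) of z with (y + x)
  => ( y + x ) >= 5
stmt 5: z := x + z  -- replace 0 occurrence(s) of z with (x + z)
  => ( y + x ) >= 5
stmt 4: y := y * x  -- replace 1 occurrence(s) of y with (y * x)
  => ( ( y * x ) + x ) >= 5
stmt 3: z := x - z  -- replace 0 occurrence(s) of z with (x - z)
  => ( ( y * x ) + x ) >= 5
stmt 2: z := x - y  -- replace 0 occurrence(s) of z with (x - y)
  => ( ( y * x ) + x ) >= 5
stmt 1: z := z * x  -- replace 0 occurrence(s) of z with (z * x)
  => ( ( y * x ) + x ) >= 5

Answer: ( ( y * x ) + x ) >= 5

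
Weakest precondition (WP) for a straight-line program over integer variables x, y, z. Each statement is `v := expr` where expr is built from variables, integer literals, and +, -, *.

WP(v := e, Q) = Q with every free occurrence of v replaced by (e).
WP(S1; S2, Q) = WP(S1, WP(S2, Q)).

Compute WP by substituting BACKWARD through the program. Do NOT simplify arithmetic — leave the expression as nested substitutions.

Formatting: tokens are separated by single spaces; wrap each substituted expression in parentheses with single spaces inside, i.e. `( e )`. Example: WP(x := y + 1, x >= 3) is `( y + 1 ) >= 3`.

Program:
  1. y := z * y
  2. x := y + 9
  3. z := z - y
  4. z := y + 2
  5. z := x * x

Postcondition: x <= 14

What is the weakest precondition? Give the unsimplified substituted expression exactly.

Answer: ( ( z * y ) + 9 ) <= 14

Derivation:
post: x <= 14
stmt 5: z := x * x  -- replace 0 occurrence(s) of z with (x * x)
  => x <= 14
stmt 4: z := y + 2  -- replace 0 occurrence(s) of z with (y + 2)
  => x <= 14
stmt 3: z := z - y  -- replace 0 occurrence(s) of z with (z - y)
  => x <= 14
stmt 2: x := y + 9  -- replace 1 occurrence(s) of x with (y + 9)
  => ( y + 9 ) <= 14
stmt 1: y := z * y  -- replace 1 occurrence(s) of y with (z * y)
  => ( ( z * y ) + 9 ) <= 14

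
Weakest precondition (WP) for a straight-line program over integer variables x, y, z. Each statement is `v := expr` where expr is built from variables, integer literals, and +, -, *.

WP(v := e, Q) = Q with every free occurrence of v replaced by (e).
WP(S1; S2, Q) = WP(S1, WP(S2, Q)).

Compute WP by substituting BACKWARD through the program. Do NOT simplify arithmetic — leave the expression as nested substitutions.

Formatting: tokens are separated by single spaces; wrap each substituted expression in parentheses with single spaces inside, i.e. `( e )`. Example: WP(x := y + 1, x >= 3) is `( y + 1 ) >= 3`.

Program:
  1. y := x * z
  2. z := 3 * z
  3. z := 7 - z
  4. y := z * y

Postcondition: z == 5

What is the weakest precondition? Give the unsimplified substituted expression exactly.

Answer: ( 7 - ( 3 * z ) ) == 5

Derivation:
post: z == 5
stmt 4: y := z * y  -- replace 0 occurrence(s) of y with (z * y)
  => z == 5
stmt 3: z := 7 - z  -- replace 1 occurrence(s) of z with (7 - z)
  => ( 7 - z ) == 5
stmt 2: z := 3 * z  -- replace 1 occurrence(s) of z with (3 * z)
  => ( 7 - ( 3 * z ) ) == 5
stmt 1: y := x * z  -- replace 0 occurrence(s) of y with (x * z)
  => ( 7 - ( 3 * z ) ) == 5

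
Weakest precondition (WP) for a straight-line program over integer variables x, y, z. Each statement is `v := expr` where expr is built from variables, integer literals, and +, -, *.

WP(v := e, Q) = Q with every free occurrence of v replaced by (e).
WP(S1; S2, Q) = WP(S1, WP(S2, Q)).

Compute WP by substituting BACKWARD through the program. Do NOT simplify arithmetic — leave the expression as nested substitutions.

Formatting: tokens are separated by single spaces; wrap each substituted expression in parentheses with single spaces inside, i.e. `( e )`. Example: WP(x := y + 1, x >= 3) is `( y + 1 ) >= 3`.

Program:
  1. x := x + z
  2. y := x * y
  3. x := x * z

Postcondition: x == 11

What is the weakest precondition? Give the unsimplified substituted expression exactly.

post: x == 11
stmt 3: x := x * z  -- replace 1 occurrence(s) of x with (x * z)
  => ( x * z ) == 11
stmt 2: y := x * y  -- replace 0 occurrence(s) of y with (x * y)
  => ( x * z ) == 11
stmt 1: x := x + z  -- replace 1 occurrence(s) of x with (x + z)
  => ( ( x + z ) * z ) == 11

Answer: ( ( x + z ) * z ) == 11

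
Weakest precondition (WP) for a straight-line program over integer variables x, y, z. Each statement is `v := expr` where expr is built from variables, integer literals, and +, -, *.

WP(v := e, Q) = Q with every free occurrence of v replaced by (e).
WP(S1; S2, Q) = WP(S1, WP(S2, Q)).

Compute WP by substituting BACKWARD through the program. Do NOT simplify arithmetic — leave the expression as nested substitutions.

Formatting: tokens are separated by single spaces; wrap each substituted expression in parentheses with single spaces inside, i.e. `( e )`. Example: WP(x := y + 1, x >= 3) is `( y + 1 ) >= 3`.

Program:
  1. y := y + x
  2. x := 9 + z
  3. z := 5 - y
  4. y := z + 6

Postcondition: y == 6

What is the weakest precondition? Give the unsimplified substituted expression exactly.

post: y == 6
stmt 4: y := z + 6  -- replace 1 occurrence(s) of y with (z + 6)
  => ( z + 6 ) == 6
stmt 3: z := 5 - y  -- replace 1 occurrence(s) of z with (5 - y)
  => ( ( 5 - y ) + 6 ) == 6
stmt 2: x := 9 + z  -- replace 0 occurrence(s) of x with (9 + z)
  => ( ( 5 - y ) + 6 ) == 6
stmt 1: y := y + x  -- replace 1 occurrence(s) of y with (y + x)
  => ( ( 5 - ( y + x ) ) + 6 ) == 6

Answer: ( ( 5 - ( y + x ) ) + 6 ) == 6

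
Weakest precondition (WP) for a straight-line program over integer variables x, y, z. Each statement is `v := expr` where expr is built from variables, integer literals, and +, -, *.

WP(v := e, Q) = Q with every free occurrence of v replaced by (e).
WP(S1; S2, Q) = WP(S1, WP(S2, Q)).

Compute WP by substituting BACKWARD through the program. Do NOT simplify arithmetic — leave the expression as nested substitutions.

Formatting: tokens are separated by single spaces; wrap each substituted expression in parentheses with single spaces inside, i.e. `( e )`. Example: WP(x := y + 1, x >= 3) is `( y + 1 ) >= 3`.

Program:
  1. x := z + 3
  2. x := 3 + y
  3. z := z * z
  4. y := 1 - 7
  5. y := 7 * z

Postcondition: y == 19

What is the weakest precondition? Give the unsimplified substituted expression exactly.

Answer: ( 7 * ( z * z ) ) == 19

Derivation:
post: y == 19
stmt 5: y := 7 * z  -- replace 1 occurrence(s) of y with (7 * z)
  => ( 7 * z ) == 19
stmt 4: y := 1 - 7  -- replace 0 occurrence(s) of y with (1 - 7)
  => ( 7 * z ) == 19
stmt 3: z := z * z  -- replace 1 occurrence(s) of z with (z * z)
  => ( 7 * ( z * z ) ) == 19
stmt 2: x := 3 + y  -- replace 0 occurrence(s) of x with (3 + y)
  => ( 7 * ( z * z ) ) == 19
stmt 1: x := z + 3  -- replace 0 occurrence(s) of x with (z + 3)
  => ( 7 * ( z * z ) ) == 19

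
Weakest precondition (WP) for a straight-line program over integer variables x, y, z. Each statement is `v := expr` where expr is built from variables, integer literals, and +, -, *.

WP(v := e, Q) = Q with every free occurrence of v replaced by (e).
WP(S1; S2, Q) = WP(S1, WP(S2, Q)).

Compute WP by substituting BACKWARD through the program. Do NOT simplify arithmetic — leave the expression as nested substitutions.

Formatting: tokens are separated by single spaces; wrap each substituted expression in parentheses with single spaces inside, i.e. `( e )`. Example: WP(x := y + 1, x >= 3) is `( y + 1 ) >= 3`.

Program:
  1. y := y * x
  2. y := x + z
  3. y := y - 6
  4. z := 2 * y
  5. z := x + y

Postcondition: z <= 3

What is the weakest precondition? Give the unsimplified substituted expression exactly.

post: z <= 3
stmt 5: z := x + y  -- replace 1 occurrence(s) of z with (x + y)
  => ( x + y ) <= 3
stmt 4: z := 2 * y  -- replace 0 occurrence(s) of z with (2 * y)
  => ( x + y ) <= 3
stmt 3: y := y - 6  -- replace 1 occurrence(s) of y with (y - 6)
  => ( x + ( y - 6 ) ) <= 3
stmt 2: y := x + z  -- replace 1 occurrence(s) of y with (x + z)
  => ( x + ( ( x + z ) - 6 ) ) <= 3
stmt 1: y := y * x  -- replace 0 occurrence(s) of y with (y * x)
  => ( x + ( ( x + z ) - 6 ) ) <= 3

Answer: ( x + ( ( x + z ) - 6 ) ) <= 3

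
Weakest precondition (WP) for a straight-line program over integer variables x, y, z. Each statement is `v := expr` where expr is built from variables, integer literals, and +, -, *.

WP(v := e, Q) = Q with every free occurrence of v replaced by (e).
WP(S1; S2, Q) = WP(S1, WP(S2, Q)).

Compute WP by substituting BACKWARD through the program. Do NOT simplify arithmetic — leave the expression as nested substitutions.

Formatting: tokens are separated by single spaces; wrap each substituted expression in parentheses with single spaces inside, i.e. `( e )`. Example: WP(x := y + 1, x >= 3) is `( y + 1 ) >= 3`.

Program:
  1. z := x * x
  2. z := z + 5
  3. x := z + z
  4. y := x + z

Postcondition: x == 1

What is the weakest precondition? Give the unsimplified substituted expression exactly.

Answer: ( ( ( x * x ) + 5 ) + ( ( x * x ) + 5 ) ) == 1

Derivation:
post: x == 1
stmt 4: y := x + z  -- replace 0 occurrence(s) of y with (x + z)
  => x == 1
stmt 3: x := z + z  -- replace 1 occurrence(s) of x with (z + z)
  => ( z + z ) == 1
stmt 2: z := z + 5  -- replace 2 occurrence(s) of z with (z + 5)
  => ( ( z + 5 ) + ( z + 5 ) ) == 1
stmt 1: z := x * x  -- replace 2 occurrence(s) of z with (x * x)
  => ( ( ( x * x ) + 5 ) + ( ( x * x ) + 5 ) ) == 1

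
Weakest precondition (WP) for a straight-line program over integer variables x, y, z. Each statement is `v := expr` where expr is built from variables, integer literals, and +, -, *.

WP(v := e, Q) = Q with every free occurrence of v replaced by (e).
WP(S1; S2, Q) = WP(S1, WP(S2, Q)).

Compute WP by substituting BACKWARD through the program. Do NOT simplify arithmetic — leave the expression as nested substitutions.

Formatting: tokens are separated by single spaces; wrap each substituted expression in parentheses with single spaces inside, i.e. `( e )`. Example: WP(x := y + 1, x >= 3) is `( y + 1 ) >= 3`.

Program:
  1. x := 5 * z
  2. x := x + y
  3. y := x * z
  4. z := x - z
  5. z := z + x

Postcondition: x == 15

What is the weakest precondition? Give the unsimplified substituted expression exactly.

Answer: ( ( 5 * z ) + y ) == 15

Derivation:
post: x == 15
stmt 5: z := z + x  -- replace 0 occurrence(s) of z with (z + x)
  => x == 15
stmt 4: z := x - z  -- replace 0 occurrence(s) of z with (x - z)
  => x == 15
stmt 3: y := x * z  -- replace 0 occurrence(s) of y with (x * z)
  => x == 15
stmt 2: x := x + y  -- replace 1 occurrence(s) of x with (x + y)
  => ( x + y ) == 15
stmt 1: x := 5 * z  -- replace 1 occurrence(s) of x with (5 * z)
  => ( ( 5 * z ) + y ) == 15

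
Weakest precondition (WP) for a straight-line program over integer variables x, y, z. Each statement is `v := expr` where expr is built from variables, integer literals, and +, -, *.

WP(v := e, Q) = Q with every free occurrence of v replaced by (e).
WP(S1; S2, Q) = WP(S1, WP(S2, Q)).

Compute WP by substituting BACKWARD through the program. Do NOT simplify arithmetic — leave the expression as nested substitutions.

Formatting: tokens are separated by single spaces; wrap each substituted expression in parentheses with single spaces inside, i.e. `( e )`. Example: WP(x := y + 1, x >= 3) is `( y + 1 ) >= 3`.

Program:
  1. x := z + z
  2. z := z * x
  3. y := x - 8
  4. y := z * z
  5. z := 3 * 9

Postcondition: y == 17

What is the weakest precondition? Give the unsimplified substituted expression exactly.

Answer: ( ( z * ( z + z ) ) * ( z * ( z + z ) ) ) == 17

Derivation:
post: y == 17
stmt 5: z := 3 * 9  -- replace 0 occurrence(s) of z with (3 * 9)
  => y == 17
stmt 4: y := z * z  -- replace 1 occurrence(s) of y with (z * z)
  => ( z * z ) == 17
stmt 3: y := x - 8  -- replace 0 occurrence(s) of y with (x - 8)
  => ( z * z ) == 17
stmt 2: z := z * x  -- replace 2 occurrence(s) of z with (z * x)
  => ( ( z * x ) * ( z * x ) ) == 17
stmt 1: x := z + z  -- replace 2 occurrence(s) of x with (z + z)
  => ( ( z * ( z + z ) ) * ( z * ( z + z ) ) ) == 17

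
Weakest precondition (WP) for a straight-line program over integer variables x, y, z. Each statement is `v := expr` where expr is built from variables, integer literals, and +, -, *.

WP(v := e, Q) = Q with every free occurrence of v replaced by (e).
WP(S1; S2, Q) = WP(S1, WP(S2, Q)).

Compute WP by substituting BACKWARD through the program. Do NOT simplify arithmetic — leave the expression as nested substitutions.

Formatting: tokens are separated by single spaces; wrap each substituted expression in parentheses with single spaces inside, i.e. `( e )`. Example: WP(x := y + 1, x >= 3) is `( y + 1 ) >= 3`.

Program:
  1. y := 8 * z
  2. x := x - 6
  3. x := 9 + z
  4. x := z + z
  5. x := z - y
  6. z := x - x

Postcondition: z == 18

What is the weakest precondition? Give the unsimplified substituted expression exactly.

post: z == 18
stmt 6: z := x - x  -- replace 1 occurrence(s) of z with (x - x)
  => ( x - x ) == 18
stmt 5: x := z - y  -- replace 2 occurrence(s) of x with (z - y)
  => ( ( z - y ) - ( z - y ) ) == 18
stmt 4: x := z + z  -- replace 0 occurrence(s) of x with (z + z)
  => ( ( z - y ) - ( z - y ) ) == 18
stmt 3: x := 9 + z  -- replace 0 occurrence(s) of x with (9 + z)
  => ( ( z - y ) - ( z - y ) ) == 18
stmt 2: x := x - 6  -- replace 0 occurrence(s) of x with (x - 6)
  => ( ( z - y ) - ( z - y ) ) == 18
stmt 1: y := 8 * z  -- replace 2 occurrence(s) of y with (8 * z)
  => ( ( z - ( 8 * z ) ) - ( z - ( 8 * z ) ) ) == 18

Answer: ( ( z - ( 8 * z ) ) - ( z - ( 8 * z ) ) ) == 18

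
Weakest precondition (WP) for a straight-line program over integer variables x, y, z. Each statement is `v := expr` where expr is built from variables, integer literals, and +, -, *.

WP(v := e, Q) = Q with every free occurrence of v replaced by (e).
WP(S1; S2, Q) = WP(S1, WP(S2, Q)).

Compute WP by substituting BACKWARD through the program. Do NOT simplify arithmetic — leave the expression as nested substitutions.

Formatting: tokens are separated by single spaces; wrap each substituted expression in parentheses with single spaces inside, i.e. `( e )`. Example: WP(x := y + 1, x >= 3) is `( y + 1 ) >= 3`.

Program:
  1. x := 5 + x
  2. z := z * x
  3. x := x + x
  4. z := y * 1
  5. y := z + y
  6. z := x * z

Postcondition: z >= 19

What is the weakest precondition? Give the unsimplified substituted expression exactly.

Answer: ( ( ( 5 + x ) + ( 5 + x ) ) * ( y * 1 ) ) >= 19

Derivation:
post: z >= 19
stmt 6: z := x * z  -- replace 1 occurrence(s) of z with (x * z)
  => ( x * z ) >= 19
stmt 5: y := z + y  -- replace 0 occurrence(s) of y with (z + y)
  => ( x * z ) >= 19
stmt 4: z := y * 1  -- replace 1 occurrence(s) of z with (y * 1)
  => ( x * ( y * 1 ) ) >= 19
stmt 3: x := x + x  -- replace 1 occurrence(s) of x with (x + x)
  => ( ( x + x ) * ( y * 1 ) ) >= 19
stmt 2: z := z * x  -- replace 0 occurrence(s) of z with (z * x)
  => ( ( x + x ) * ( y * 1 ) ) >= 19
stmt 1: x := 5 + x  -- replace 2 occurrence(s) of x with (5 + x)
  => ( ( ( 5 + x ) + ( 5 + x ) ) * ( y * 1 ) ) >= 19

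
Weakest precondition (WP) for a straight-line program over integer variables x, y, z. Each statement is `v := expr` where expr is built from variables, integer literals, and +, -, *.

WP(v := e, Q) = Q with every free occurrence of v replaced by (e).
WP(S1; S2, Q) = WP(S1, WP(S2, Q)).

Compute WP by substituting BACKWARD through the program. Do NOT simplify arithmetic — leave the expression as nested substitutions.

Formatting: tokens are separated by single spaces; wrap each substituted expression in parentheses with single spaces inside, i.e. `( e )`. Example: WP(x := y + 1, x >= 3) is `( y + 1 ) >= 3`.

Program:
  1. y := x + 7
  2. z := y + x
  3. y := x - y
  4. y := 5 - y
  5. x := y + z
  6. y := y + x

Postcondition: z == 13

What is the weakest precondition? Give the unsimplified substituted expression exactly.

Answer: ( ( x + 7 ) + x ) == 13

Derivation:
post: z == 13
stmt 6: y := y + x  -- replace 0 occurrence(s) of y with (y + x)
  => z == 13
stmt 5: x := y + z  -- replace 0 occurrence(s) of x with (y + z)
  => z == 13
stmt 4: y := 5 - y  -- replace 0 occurrence(s) of y with (5 - y)
  => z == 13
stmt 3: y := x - y  -- replace 0 occurrence(s) of y with (x - y)
  => z == 13
stmt 2: z := y + x  -- replace 1 occurrence(s) of z with (y + x)
  => ( y + x ) == 13
stmt 1: y := x + 7  -- replace 1 occurrence(s) of y with (x + 7)
  => ( ( x + 7 ) + x ) == 13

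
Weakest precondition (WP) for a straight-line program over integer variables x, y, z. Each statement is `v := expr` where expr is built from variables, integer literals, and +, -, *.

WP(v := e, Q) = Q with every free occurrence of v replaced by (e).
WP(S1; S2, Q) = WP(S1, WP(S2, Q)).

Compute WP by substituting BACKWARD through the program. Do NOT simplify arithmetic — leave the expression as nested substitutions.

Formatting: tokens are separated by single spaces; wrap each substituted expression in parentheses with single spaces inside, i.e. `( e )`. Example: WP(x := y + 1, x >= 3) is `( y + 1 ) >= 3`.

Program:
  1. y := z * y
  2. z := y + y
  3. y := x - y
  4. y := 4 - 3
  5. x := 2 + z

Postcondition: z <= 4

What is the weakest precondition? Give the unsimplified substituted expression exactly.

post: z <= 4
stmt 5: x := 2 + z  -- replace 0 occurrence(s) of x with (2 + z)
  => z <= 4
stmt 4: y := 4 - 3  -- replace 0 occurrence(s) of y with (4 - 3)
  => z <= 4
stmt 3: y := x - y  -- replace 0 occurrence(s) of y with (x - y)
  => z <= 4
stmt 2: z := y + y  -- replace 1 occurrence(s) of z with (y + y)
  => ( y + y ) <= 4
stmt 1: y := z * y  -- replace 2 occurrence(s) of y with (z * y)
  => ( ( z * y ) + ( z * y ) ) <= 4

Answer: ( ( z * y ) + ( z * y ) ) <= 4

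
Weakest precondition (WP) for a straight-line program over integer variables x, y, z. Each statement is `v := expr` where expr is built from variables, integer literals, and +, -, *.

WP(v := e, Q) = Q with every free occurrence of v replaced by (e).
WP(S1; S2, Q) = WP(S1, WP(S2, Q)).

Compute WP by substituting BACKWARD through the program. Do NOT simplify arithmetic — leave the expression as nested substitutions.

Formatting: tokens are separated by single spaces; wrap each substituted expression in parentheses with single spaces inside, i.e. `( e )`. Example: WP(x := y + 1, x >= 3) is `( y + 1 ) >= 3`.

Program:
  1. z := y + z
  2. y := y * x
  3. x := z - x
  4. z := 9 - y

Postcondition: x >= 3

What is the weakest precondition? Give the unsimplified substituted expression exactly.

post: x >= 3
stmt 4: z := 9 - y  -- replace 0 occurrence(s) of z with (9 - y)
  => x >= 3
stmt 3: x := z - x  -- replace 1 occurrence(s) of x with (z - x)
  => ( z - x ) >= 3
stmt 2: y := y * x  -- replace 0 occurrence(s) of y with (y * x)
  => ( z - x ) >= 3
stmt 1: z := y + z  -- replace 1 occurrence(s) of z with (y + z)
  => ( ( y + z ) - x ) >= 3

Answer: ( ( y + z ) - x ) >= 3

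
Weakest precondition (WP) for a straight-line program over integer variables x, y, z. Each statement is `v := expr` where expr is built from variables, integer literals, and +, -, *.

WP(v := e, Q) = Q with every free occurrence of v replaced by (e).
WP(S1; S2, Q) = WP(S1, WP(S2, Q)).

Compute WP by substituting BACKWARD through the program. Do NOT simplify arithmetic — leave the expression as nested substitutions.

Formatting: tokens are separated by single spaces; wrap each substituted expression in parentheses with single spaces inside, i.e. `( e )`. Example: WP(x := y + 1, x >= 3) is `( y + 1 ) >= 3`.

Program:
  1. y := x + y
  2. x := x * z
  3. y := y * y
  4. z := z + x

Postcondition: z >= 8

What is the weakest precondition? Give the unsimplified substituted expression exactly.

post: z >= 8
stmt 4: z := z + x  -- replace 1 occurrence(s) of z with (z + x)
  => ( z + x ) >= 8
stmt 3: y := y * y  -- replace 0 occurrence(s) of y with (y * y)
  => ( z + x ) >= 8
stmt 2: x := x * z  -- replace 1 occurrence(s) of x with (x * z)
  => ( z + ( x * z ) ) >= 8
stmt 1: y := x + y  -- replace 0 occurrence(s) of y with (x + y)
  => ( z + ( x * z ) ) >= 8

Answer: ( z + ( x * z ) ) >= 8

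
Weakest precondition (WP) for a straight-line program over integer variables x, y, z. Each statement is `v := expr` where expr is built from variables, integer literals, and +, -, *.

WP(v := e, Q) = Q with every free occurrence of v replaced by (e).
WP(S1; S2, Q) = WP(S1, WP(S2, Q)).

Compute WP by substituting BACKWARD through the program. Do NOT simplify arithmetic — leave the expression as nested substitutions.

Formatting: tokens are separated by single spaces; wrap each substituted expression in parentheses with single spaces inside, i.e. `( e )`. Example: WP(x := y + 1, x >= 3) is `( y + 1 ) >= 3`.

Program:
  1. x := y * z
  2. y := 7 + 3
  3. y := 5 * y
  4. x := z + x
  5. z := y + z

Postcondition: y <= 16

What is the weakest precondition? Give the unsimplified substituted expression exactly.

post: y <= 16
stmt 5: z := y + z  -- replace 0 occurrence(s) of z with (y + z)
  => y <= 16
stmt 4: x := z + x  -- replace 0 occurrence(s) of x with (z + x)
  => y <= 16
stmt 3: y := 5 * y  -- replace 1 occurrence(s) of y with (5 * y)
  => ( 5 * y ) <= 16
stmt 2: y := 7 + 3  -- replace 1 occurrence(s) of y with (7 + 3)
  => ( 5 * ( 7 + 3 ) ) <= 16
stmt 1: x := y * z  -- replace 0 occurrence(s) of x with (y * z)
  => ( 5 * ( 7 + 3 ) ) <= 16

Answer: ( 5 * ( 7 + 3 ) ) <= 16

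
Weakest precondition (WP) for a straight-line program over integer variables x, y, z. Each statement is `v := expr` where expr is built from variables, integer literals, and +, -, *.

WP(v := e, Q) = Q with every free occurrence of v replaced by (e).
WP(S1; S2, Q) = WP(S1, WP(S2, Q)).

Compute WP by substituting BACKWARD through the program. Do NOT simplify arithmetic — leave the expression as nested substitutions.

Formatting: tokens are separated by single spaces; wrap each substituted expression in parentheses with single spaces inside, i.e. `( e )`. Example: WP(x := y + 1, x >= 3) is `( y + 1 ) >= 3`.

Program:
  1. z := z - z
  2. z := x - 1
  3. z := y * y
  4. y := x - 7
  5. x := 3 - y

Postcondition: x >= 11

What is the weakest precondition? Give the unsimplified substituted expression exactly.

Answer: ( 3 - ( x - 7 ) ) >= 11

Derivation:
post: x >= 11
stmt 5: x := 3 - y  -- replace 1 occurrence(s) of x with (3 - y)
  => ( 3 - y ) >= 11
stmt 4: y := x - 7  -- replace 1 occurrence(s) of y with (x - 7)
  => ( 3 - ( x - 7 ) ) >= 11
stmt 3: z := y * y  -- replace 0 occurrence(s) of z with (y * y)
  => ( 3 - ( x - 7 ) ) >= 11
stmt 2: z := x - 1  -- replace 0 occurrence(s) of z with (x - 1)
  => ( 3 - ( x - 7 ) ) >= 11
stmt 1: z := z - z  -- replace 0 occurrence(s) of z with (z - z)
  => ( 3 - ( x - 7 ) ) >= 11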